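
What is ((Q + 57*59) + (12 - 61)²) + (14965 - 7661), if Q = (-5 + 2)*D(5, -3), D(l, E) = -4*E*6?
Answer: 12852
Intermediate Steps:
D(l, E) = -24*E
Q = -216 (Q = (-5 + 2)*(-24*(-3)) = -3*72 = -216)
((Q + 57*59) + (12 - 61)²) + (14965 - 7661) = ((-216 + 57*59) + (12 - 61)²) + (14965 - 7661) = ((-216 + 3363) + (-49)²) + 7304 = (3147 + 2401) + 7304 = 5548 + 7304 = 12852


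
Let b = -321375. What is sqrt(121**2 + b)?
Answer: I*sqrt(306734) ≈ 553.84*I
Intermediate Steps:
sqrt(121**2 + b) = sqrt(121**2 - 321375) = sqrt(14641 - 321375) = sqrt(-306734) = I*sqrt(306734)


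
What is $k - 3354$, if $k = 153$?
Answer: $-3201$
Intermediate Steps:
$k - 3354 = 153 - 3354 = -3201$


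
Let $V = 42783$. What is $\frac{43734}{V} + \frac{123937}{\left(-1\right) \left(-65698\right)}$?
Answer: $\frac{2725211001}{936919178} \approx 2.9087$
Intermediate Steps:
$\frac{43734}{V} + \frac{123937}{\left(-1\right) \left(-65698\right)} = \frac{43734}{42783} + \frac{123937}{\left(-1\right) \left(-65698\right)} = 43734 \cdot \frac{1}{42783} + \frac{123937}{65698} = \frac{14578}{14261} + 123937 \cdot \frac{1}{65698} = \frac{14578}{14261} + \frac{123937}{65698} = \frac{2725211001}{936919178}$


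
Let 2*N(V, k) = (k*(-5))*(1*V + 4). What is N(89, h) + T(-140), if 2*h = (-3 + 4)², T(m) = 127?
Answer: 43/4 ≈ 10.750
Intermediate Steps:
h = ½ (h = (-3 + 4)²/2 = (½)*1² = (½)*1 = ½ ≈ 0.50000)
N(V, k) = -5*k*(4 + V)/2 (N(V, k) = ((k*(-5))*(1*V + 4))/2 = ((-5*k)*(V + 4))/2 = ((-5*k)*(4 + V))/2 = (-5*k*(4 + V))/2 = -5*k*(4 + V)/2)
N(89, h) + T(-140) = -5/2*½*(4 + 89) + 127 = -5/2*½*93 + 127 = -465/4 + 127 = 43/4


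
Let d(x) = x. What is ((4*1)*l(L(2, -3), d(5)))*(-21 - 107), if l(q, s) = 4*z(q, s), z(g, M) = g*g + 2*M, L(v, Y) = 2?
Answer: -28672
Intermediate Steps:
z(g, M) = g² + 2*M
l(q, s) = 4*q² + 8*s (l(q, s) = 4*(q² + 2*s) = 4*q² + 8*s)
((4*1)*l(L(2, -3), d(5)))*(-21 - 107) = ((4*1)*(4*2² + 8*5))*(-21 - 107) = (4*(4*4 + 40))*(-128) = (4*(16 + 40))*(-128) = (4*56)*(-128) = 224*(-128) = -28672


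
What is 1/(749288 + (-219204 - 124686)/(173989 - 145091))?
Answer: 14449/10826290367 ≈ 1.3346e-6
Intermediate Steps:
1/(749288 + (-219204 - 124686)/(173989 - 145091)) = 1/(749288 - 343890/28898) = 1/(749288 - 343890*1/28898) = 1/(749288 - 171945/14449) = 1/(10826290367/14449) = 14449/10826290367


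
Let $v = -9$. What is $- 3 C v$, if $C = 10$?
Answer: $270$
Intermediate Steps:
$- 3 C v = \left(-3\right) 10 \left(-9\right) = \left(-30\right) \left(-9\right) = 270$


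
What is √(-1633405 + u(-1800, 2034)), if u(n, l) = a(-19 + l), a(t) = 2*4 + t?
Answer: I*√1631382 ≈ 1277.3*I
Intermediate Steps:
a(t) = 8 + t
u(n, l) = -11 + l (u(n, l) = 8 + (-19 + l) = -11 + l)
√(-1633405 + u(-1800, 2034)) = √(-1633405 + (-11 + 2034)) = √(-1633405 + 2023) = √(-1631382) = I*√1631382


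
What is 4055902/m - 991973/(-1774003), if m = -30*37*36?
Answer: -3577771537313/35444579940 ≈ -100.94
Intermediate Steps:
m = -39960 (m = -1110*36 = -39960)
4055902/m - 991973/(-1774003) = 4055902/(-39960) - 991973/(-1774003) = 4055902*(-1/39960) - 991973*(-1/1774003) = -2027951/19980 + 991973/1774003 = -3577771537313/35444579940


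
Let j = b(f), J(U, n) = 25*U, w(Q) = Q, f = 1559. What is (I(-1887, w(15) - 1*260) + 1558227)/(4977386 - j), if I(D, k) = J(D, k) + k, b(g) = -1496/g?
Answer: 2355348113/7759746270 ≈ 0.30353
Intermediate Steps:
j = -1496/1559 ≈ -0.95959
I(D, k) = k + 25*D (I(D, k) = 25*D + k = k + 25*D)
(I(-1887, w(15) - 1*260) + 1558227)/(4977386 - j) = (((15 - 1*260) + 25*(-1887)) + 1558227)/(4977386 - 1*(-1496/1559)) = (((15 - 260) - 47175) + 1558227)/(4977386 + 1496/1559) = ((-245 - 47175) + 1558227)/(7759746270/1559) = (-47420 + 1558227)*(1559/7759746270) = 1510807*(1559/7759746270) = 2355348113/7759746270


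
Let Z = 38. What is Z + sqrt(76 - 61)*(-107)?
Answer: 38 - 107*sqrt(15) ≈ -376.41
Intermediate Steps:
Z + sqrt(76 - 61)*(-107) = 38 + sqrt(76 - 61)*(-107) = 38 + sqrt(15)*(-107) = 38 - 107*sqrt(15)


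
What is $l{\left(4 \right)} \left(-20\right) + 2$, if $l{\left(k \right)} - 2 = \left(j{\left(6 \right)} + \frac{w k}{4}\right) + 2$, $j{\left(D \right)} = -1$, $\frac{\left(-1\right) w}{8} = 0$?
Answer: $-58$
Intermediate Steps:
$w = 0$ ($w = \left(-8\right) 0 = 0$)
$l{\left(k \right)} = 3$ ($l{\left(k \right)} = 2 + \left(\left(-1 + \frac{0 k}{4}\right) + 2\right) = 2 + \left(\left(-1 + 0 \cdot \frac{1}{4}\right) + 2\right) = 2 + \left(\left(-1 + 0\right) + 2\right) = 2 + \left(-1 + 2\right) = 2 + 1 = 3$)
$l{\left(4 \right)} \left(-20\right) + 2 = 3 \left(-20\right) + 2 = -60 + 2 = -58$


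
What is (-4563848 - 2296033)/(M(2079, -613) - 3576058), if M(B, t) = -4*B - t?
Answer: 2286627/1194587 ≈ 1.9142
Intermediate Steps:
M(B, t) = -t - 4*B
(-4563848 - 2296033)/(M(2079, -613) - 3576058) = (-4563848 - 2296033)/((-1*(-613) - 4*2079) - 3576058) = -6859881/((613 - 8316) - 3576058) = -6859881/(-7703 - 3576058) = -6859881/(-3583761) = -6859881*(-1/3583761) = 2286627/1194587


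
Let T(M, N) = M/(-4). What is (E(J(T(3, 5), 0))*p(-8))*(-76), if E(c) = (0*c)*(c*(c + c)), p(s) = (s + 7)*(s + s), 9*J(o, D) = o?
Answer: 0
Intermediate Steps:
T(M, N) = -M/4 (T(M, N) = M*(-¼) = -M/4)
J(o, D) = o/9
p(s) = 2*s*(7 + s) (p(s) = (7 + s)*(2*s) = 2*s*(7 + s))
E(c) = 0 (E(c) = 0*(c*(2*c)) = 0*(2*c²) = 0)
(E(J(T(3, 5), 0))*p(-8))*(-76) = (0*(2*(-8)*(7 - 8)))*(-76) = (0*(2*(-8)*(-1)))*(-76) = (0*16)*(-76) = 0*(-76) = 0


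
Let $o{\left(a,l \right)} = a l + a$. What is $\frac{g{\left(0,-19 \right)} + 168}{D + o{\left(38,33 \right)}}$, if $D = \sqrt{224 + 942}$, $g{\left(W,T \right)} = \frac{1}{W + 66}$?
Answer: $\frac{3581747}{27523617} - \frac{11089 \sqrt{1166}}{110094468} \approx 0.12669$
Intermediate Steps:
$o{\left(a,l \right)} = a + a l$
$g{\left(W,T \right)} = \frac{1}{66 + W}$
$D = \sqrt{1166} \approx 34.147$
$\frac{g{\left(0,-19 \right)} + 168}{D + o{\left(38,33 \right)}} = \frac{\frac{1}{66 + 0} + 168}{\sqrt{1166} + 38 \left(1 + 33\right)} = \frac{\frac{1}{66} + 168}{\sqrt{1166} + 38 \cdot 34} = \frac{\frac{1}{66} + 168}{\sqrt{1166} + 1292} = \frac{11089}{66 \left(1292 + \sqrt{1166}\right)}$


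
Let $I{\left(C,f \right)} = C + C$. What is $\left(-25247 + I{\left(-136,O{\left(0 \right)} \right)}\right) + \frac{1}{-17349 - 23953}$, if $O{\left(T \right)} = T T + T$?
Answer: $- \frac{1053985739}{41302} \approx -25519.0$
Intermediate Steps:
$O{\left(T \right)} = T + T^{2}$ ($O{\left(T \right)} = T^{2} + T = T + T^{2}$)
$I{\left(C,f \right)} = 2 C$
$\left(-25247 + I{\left(-136,O{\left(0 \right)} \right)}\right) + \frac{1}{-17349 - 23953} = \left(-25247 + 2 \left(-136\right)\right) + \frac{1}{-17349 - 23953} = \left(-25247 - 272\right) + \frac{1}{-41302} = -25519 - \frac{1}{41302} = - \frac{1053985739}{41302}$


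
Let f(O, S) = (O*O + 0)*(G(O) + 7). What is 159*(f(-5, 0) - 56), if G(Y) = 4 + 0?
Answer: 34821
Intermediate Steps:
G(Y) = 4
f(O, S) = 11*O² (f(O, S) = (O*O + 0)*(4 + 7) = (O² + 0)*11 = O²*11 = 11*O²)
159*(f(-5, 0) - 56) = 159*(11*(-5)² - 56) = 159*(11*25 - 56) = 159*(275 - 56) = 159*219 = 34821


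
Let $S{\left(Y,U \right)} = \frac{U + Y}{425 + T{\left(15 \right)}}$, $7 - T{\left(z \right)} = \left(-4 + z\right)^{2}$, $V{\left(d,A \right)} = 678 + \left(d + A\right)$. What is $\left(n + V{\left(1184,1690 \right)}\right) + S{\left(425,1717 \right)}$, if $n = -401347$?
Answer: $- \frac{123712103}{311} \approx -3.9779 \cdot 10^{5}$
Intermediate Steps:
$V{\left(d,A \right)} = 678 + A + d$ ($V{\left(d,A \right)} = 678 + \left(A + d\right) = 678 + A + d$)
$T{\left(z \right)} = 7 - \left(-4 + z\right)^{2}$
$S{\left(Y,U \right)} = \frac{U}{311} + \frac{Y}{311}$ ($S{\left(Y,U \right)} = \frac{U + Y}{425 + \left(7 - \left(-4 + 15\right)^{2}\right)} = \frac{U + Y}{425 + \left(7 - 11^{2}\right)} = \frac{U + Y}{425 + \left(7 - 121\right)} = \frac{U + Y}{425 - 114} = \frac{U + Y}{311} = \left(U + Y\right) \frac{1}{311} = \frac{U}{311} + \frac{Y}{311}$)
$\left(n + V{\left(1184,1690 \right)}\right) + S{\left(425,1717 \right)} = \left(-401347 + \left(678 + 1690 + 1184\right)\right) + \left(\frac{1}{311} \cdot 1717 + \frac{1}{311} \cdot 425\right) = \left(-401347 + 3552\right) + \left(\frac{1717}{311} + \frac{425}{311}\right) = -397795 + \frac{2142}{311} = - \frac{123712103}{311}$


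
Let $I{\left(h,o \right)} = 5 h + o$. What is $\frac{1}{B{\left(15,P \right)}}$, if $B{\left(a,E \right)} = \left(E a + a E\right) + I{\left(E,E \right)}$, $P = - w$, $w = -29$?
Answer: $\frac{1}{1044} \approx 0.00095785$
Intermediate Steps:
$I{\left(h,o \right)} = o + 5 h$
$P = 29$ ($P = \left(-1\right) \left(-29\right) = 29$)
$B{\left(a,E \right)} = 6 E + 2 E a$ ($B{\left(a,E \right)} = \left(E a + a E\right) + \left(E + 5 E\right) = \left(E a + E a\right) + 6 E = 2 E a + 6 E = 6 E + 2 E a$)
$\frac{1}{B{\left(15,P \right)}} = \frac{1}{2 \cdot 29 \left(3 + 15\right)} = \frac{1}{2 \cdot 29 \cdot 18} = \frac{1}{1044}$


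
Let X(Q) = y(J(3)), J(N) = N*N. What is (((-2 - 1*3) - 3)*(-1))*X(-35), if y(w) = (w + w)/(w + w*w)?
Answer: 8/5 ≈ 1.6000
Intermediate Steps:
J(N) = N²
y(w) = 2*w/(w + w²) (y(w) = (2*w)/(w + w²) = 2*w/(w + w²))
X(Q) = ⅕ (X(Q) = 2/(1 + 3²) = 2/(1 + 9) = 2/10 = 2*(⅒) = ⅕)
(((-2 - 1*3) - 3)*(-1))*X(-35) = (((-2 - 1*3) - 3)*(-1))*(⅕) = (((-2 - 3) - 3)*(-1))*(⅕) = ((-5 - 3)*(-1))*(⅕) = -8*(-1)*(⅕) = 8*(⅕) = 8/5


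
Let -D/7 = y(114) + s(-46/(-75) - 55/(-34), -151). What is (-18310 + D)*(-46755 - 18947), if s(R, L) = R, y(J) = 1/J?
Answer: 511714328216/425 ≈ 1.2040e+9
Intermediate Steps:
D = -126602/8075 (D = -7*(1/114 + (-46/(-75) - 55/(-34))) = -7*(1/114 + (-46*(-1/75) - 55*(-1/34))) = -7*(1/114 + (46/75 + 55/34)) = -7*(1/114 + 5689/2550) = -7*18086/8075 = -126602/8075 ≈ -15.678)
(-18310 + D)*(-46755 - 18947) = (-18310 - 126602/8075)*(-46755 - 18947) = -147979852/8075*(-65702) = 511714328216/425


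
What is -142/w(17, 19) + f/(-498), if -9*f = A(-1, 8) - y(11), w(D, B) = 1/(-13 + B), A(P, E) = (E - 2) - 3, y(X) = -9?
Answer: -636442/747 ≈ -852.00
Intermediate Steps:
A(P, E) = -5 + E (A(P, E) = (-2 + E) - 3 = -5 + E)
f = -4/3 (f = -((-5 + 8) - 1*(-9))/9 = -(3 + 9)/9 = -1/9*12 = -4/3 ≈ -1.3333)
-142/w(17, 19) + f/(-498) = -142/(1/(-13 + 19)) - 4/3/(-498) = -142/(1/6) - 4/3*(-1/498) = -142/1/6 + 2/747 = -142*6 + 2/747 = -852 + 2/747 = -636442/747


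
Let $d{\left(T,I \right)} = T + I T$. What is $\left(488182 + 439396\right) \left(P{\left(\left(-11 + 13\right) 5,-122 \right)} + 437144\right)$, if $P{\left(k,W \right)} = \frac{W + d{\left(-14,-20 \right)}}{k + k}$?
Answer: $\frac{2027459178968}{5} \approx 4.0549 \cdot 10^{11}$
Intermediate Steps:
$P{\left(k,W \right)} = \frac{266 + W}{2 k}$ ($P{\left(k,W \right)} = \frac{W - 14 \left(1 - 20\right)}{k + k} = \frac{W - -266}{2 k} = \left(W + 266\right) \frac{1}{2 k} = \left(266 + W\right) \frac{1}{2 k} = \frac{266 + W}{2 k}$)
$\left(488182 + 439396\right) \left(P{\left(\left(-11 + 13\right) 5,-122 \right)} + 437144\right) = \left(488182 + 439396\right) \left(\frac{266 - 122}{2 \left(-11 + 13\right) 5} + 437144\right) = 927578 \left(\frac{1}{2} \frac{1}{2 \cdot 5} \cdot 144 + 437144\right) = 927578 \left(\frac{1}{2} \cdot \frac{1}{10} \cdot 144 + 437144\right) = 927578 \left(\frac{36}{5} + 437144\right) = 927578 \cdot \frac{2185756}{5} = \frac{2027459178968}{5}$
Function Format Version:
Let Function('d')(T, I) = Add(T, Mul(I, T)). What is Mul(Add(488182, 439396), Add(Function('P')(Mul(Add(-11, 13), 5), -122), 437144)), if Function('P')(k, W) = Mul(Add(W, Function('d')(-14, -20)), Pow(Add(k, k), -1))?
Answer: Rational(2027459178968, 5) ≈ 4.0549e+11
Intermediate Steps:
Function('P')(k, W) = Mul(Rational(1, 2), Pow(k, -1), Add(266, W)) (Function('P')(k, W) = Mul(Add(W, Mul(-14, Add(1, -20))), Pow(Add(k, k), -1)) = Mul(Add(W, Mul(-14, -19)), Pow(Mul(2, k), -1)) = Mul(Add(W, 266), Mul(Rational(1, 2), Pow(k, -1))) = Mul(Add(266, W), Mul(Rational(1, 2), Pow(k, -1))) = Mul(Rational(1, 2), Pow(k, -1), Add(266, W)))
Mul(Add(488182, 439396), Add(Function('P')(Mul(Add(-11, 13), 5), -122), 437144)) = Mul(Add(488182, 439396), Add(Mul(Rational(1, 2), Pow(Mul(Add(-11, 13), 5), -1), Add(266, -122)), 437144)) = Mul(927578, Add(Mul(Rational(1, 2), Pow(Mul(2, 5), -1), 144), 437144)) = Mul(927578, Add(Mul(Rational(1, 2), Pow(10, -1), 144), 437144)) = Mul(927578, Add(Mul(Rational(1, 2), Rational(1, 10), 144), 437144)) = Mul(927578, Add(Rational(36, 5), 437144)) = Mul(927578, Rational(2185756, 5)) = Rational(2027459178968, 5)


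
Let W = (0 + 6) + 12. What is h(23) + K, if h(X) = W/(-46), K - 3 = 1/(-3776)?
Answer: 226537/86848 ≈ 2.6084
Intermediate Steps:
W = 18 (W = 6 + 12 = 18)
K = 11327/3776 (K = 3 + 1/(-3776) = 3 - 1/3776 = 11327/3776 ≈ 2.9997)
h(X) = -9/23 (h(X) = 18/(-46) = 18*(-1/46) = -9/23)
h(23) + K = -9/23 + 11327/3776 = 226537/86848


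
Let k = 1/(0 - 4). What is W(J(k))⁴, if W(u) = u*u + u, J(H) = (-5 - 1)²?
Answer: 3147870802176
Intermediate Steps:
k = -¼ (k = 1/(-4) = -¼ ≈ -0.25000)
J(H) = 36 (J(H) = (-6)² = 36)
W(u) = u + u² (W(u) = u² + u = u + u²)
W(J(k))⁴ = (36*(1 + 36))⁴ = (36*37)⁴ = 1332⁴ = 3147870802176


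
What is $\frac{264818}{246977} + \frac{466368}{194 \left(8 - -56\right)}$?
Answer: $\frac{1851096091}{47913538} \approx 38.634$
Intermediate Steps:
$\frac{264818}{246977} + \frac{466368}{194 \left(8 - -56\right)} = 264818 \cdot \frac{1}{246977} + \frac{466368}{194 \left(8 + 56\right)} = \frac{264818}{246977} + \frac{466368}{194 \cdot 64} = \frac{264818}{246977} + \frac{466368}{12416} = \frac{264818}{246977} + 466368 \cdot \frac{1}{12416} = \frac{264818}{246977} + \frac{7287}{194} = \frac{1851096091}{47913538}$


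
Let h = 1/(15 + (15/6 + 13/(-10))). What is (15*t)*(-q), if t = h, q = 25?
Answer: -625/27 ≈ -23.148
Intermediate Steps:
h = 5/81 (h = 1/(15 + (15*(1/6) + 13*(-1/10))) = 1/(15 + (5/2 - 13/10)) = 1/(15 + 6/5) = 1/(81/5) = 5/81 ≈ 0.061728)
t = 5/81 ≈ 0.061728
(15*t)*(-q) = (15*(5/81))*(-1*25) = (25/27)*(-25) = -625/27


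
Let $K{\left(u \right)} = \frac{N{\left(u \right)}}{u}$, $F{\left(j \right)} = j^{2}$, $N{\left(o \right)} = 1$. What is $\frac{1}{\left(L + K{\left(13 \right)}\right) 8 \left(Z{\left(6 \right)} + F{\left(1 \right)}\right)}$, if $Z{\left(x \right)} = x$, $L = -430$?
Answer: $- \frac{13}{312984} \approx -4.1536 \cdot 10^{-5}$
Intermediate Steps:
$K{\left(u \right)} = \frac{1}{u}$ ($K{\left(u \right)} = 1 \frac{1}{u} = \frac{1}{u}$)
$\frac{1}{\left(L + K{\left(13 \right)}\right) 8 \left(Z{\left(6 \right)} + F{\left(1 \right)}\right)} = \frac{1}{\left(-430 + \frac{1}{13}\right) 8 \left(6 + 1^{2}\right)} = \frac{1}{\left(-430 + \frac{1}{13}\right) 8 \left(6 + 1\right)} = \frac{1}{\left(- \frac{5589}{13}\right) 8 \cdot 7} = \frac{1}{\left(- \frac{5589}{13}\right) 56} = \frac{1}{- \frac{312984}{13}} = - \frac{13}{312984}$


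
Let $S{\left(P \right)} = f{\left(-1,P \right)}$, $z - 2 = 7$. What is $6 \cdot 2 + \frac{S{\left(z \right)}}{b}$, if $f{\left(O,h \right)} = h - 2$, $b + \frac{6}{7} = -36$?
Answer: $\frac{3047}{258} \approx 11.81$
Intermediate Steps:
$z = 9$ ($z = 2 + 7 = 9$)
$b = - \frac{258}{7}$ ($b = - \frac{6}{7} - 36 = - \frac{258}{7} \approx -36.857$)
$f{\left(O,h \right)} = -2 + h$ ($f{\left(O,h \right)} = h - 2 = -2 + h$)
$S{\left(P \right)} = -2 + P$
$6 \cdot 2 + \frac{S{\left(z \right)}}{b} = 6 \cdot 2 + \frac{-2 + 9}{- \frac{258}{7}} = 12 - \frac{49}{258} = \frac{3047}{258}$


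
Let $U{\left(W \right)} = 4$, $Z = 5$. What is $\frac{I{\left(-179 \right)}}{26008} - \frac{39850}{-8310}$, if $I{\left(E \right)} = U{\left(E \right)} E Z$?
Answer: $\frac{25166725}{5403162} \approx 4.6578$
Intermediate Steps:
$I{\left(E \right)} = 20 E$ ($I{\left(E \right)} = 4 E 5 = 20 E$)
$\frac{I{\left(-179 \right)}}{26008} - \frac{39850}{-8310} = \frac{20 \left(-179\right)}{26008} - \frac{39850}{-8310} = \left(-3580\right) \frac{1}{26008} - - \frac{3985}{831} = - \frac{895}{6502} + \frac{3985}{831} = \frac{25166725}{5403162}$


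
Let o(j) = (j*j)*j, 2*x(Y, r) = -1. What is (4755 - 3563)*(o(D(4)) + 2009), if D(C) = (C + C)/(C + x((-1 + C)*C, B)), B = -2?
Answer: 826274136/343 ≈ 2.4090e+6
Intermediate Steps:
x(Y, r) = -1/2 (x(Y, r) = (1/2)*(-1) = -1/2)
D(C) = 2*C/(-1/2 + C) (D(C) = (C + C)/(C - 1/2) = (2*C)/(-1/2 + C) = 2*C/(-1/2 + C))
o(j) = j**3 (o(j) = j**2*j = j**3)
(4755 - 3563)*(o(D(4)) + 2009) = (4755 - 3563)*((4*4/(-1 + 2*4))**3 + 2009) = 1192*((4*4/(-1 + 8))**3 + 2009) = 1192*((4*4/7)**3 + 2009) = 1192*((4*4*(1/7))**3 + 2009) = 1192*((16/7)**3 + 2009) = 1192*(4096/343 + 2009) = 1192*(693183/343) = 826274136/343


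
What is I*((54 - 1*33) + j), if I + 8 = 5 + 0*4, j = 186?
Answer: -621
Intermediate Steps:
I = -3 (I = -8 + (5 + 0*4) = -8 + (5 + 0) = -8 + 5 = -3)
I*((54 - 1*33) + j) = -3*((54 - 1*33) + 186) = -3*((54 - 33) + 186) = -3*(21 + 186) = -3*207 = -621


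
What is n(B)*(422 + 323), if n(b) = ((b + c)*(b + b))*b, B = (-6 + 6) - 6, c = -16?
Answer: -1180080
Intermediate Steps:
B = -6 (B = 0 - 6 = -6)
n(b) = 2*b**2*(-16 + b) (n(b) = ((b - 16)*(b + b))*b = ((-16 + b)*(2*b))*b = (2*b*(-16 + b))*b = 2*b**2*(-16 + b))
n(B)*(422 + 323) = (2*(-6)**2*(-16 - 6))*(422 + 323) = (2*36*(-22))*745 = -1584*745 = -1180080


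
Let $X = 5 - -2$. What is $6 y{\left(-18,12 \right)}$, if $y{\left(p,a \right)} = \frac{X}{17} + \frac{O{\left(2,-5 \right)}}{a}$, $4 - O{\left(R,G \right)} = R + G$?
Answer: $\frac{203}{34} \approx 5.9706$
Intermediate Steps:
$O{\left(R,G \right)} = 4 - G - R$ ($O{\left(R,G \right)} = 4 - \left(R + G\right) = 4 - \left(G + R\right) = 4 - G - R$)
$X = 7$ ($X = 5 + 2 = 7$)
$y{\left(p,a \right)} = \frac{7}{17} + \frac{7}{a}$ ($y{\left(p,a \right)} = \frac{7}{17} + \frac{4 - -5 - 2}{a} = 7 \cdot \frac{1}{17} + \frac{4 + 5 - 2}{a} = \frac{7}{17} + \frac{7}{a}$)
$6 y{\left(-18,12 \right)} = 6 \left(\frac{7}{17} + \frac{7}{12}\right) = 6 \cdot \frac{203}{204} = \frac{203}{34}$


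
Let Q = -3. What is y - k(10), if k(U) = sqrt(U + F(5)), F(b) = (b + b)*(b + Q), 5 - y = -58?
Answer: 63 - sqrt(30) ≈ 57.523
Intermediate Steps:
y = 63 (y = 5 - 1*(-58) = 5 + 58 = 63)
F(b) = 2*b*(-3 + b) (F(b) = (b + b)*(b - 3) = (2*b)*(-3 + b) = 2*b*(-3 + b))
k(U) = sqrt(20 + U) (k(U) = sqrt(U + 2*5*(-3 + 5)) = sqrt(U + 2*5*2) = sqrt(U + 20) = sqrt(20 + U))
y - k(10) = 63 - sqrt(20 + 10) = 63 - sqrt(30)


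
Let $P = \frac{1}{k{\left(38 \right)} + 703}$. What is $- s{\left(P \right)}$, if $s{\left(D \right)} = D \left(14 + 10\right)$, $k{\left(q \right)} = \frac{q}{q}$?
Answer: $- \frac{3}{88} \approx -0.034091$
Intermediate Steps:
$k{\left(q \right)} = 1$
$P = \frac{1}{704}$ ($P = \frac{1}{1 + 703} = \frac{1}{704} \approx 0.0014205$)
$s{\left(D \right)} = 24 D$ ($s{\left(D \right)} = D 24 = 24 D$)
$- s{\left(P \right)} = - \frac{24}{704} = \left(-1\right) \frac{3}{88} = - \frac{3}{88}$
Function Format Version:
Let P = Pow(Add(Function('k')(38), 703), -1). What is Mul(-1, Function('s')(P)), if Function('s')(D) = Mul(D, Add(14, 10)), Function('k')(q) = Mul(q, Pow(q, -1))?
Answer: Rational(-3, 88) ≈ -0.034091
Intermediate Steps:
Function('k')(q) = 1
P = Rational(1, 704) (P = Pow(Add(1, 703), -1) = Pow(704, -1) = Rational(1, 704) ≈ 0.0014205)
Function('s')(D) = Mul(24, D) (Function('s')(D) = Mul(D, 24) = Mul(24, D))
Mul(-1, Function('s')(P)) = Mul(-1, Mul(24, Rational(1, 704))) = Mul(-1, Rational(3, 88)) = Rational(-3, 88)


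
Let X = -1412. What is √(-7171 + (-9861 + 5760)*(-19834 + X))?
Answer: 5*√3484907 ≈ 9334.0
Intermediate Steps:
√(-7171 + (-9861 + 5760)*(-19834 + X)) = √(-7171 + (-9861 + 5760)*(-19834 - 1412)) = √(-7171 - 4101*(-21246)) = √(-7171 + 87129846) = √87122675 = 5*√3484907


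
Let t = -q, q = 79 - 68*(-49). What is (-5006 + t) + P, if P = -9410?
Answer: -17827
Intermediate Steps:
q = 3411 (q = 79 + 3332 = 3411)
t = -3411 (t = -1*3411 = -3411)
(-5006 + t) + P = (-5006 - 3411) - 9410 = -8417 - 9410 = -17827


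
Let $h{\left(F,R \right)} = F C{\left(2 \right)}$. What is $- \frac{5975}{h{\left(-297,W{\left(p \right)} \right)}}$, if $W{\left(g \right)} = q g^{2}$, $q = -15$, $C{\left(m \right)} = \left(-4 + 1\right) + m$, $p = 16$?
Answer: $- \frac{5975}{297} \approx -20.118$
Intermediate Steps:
$C{\left(m \right)} = -3 + m$
$W{\left(g \right)} = - 15 g^{2}$
$h{\left(F,R \right)} = - F$ ($h{\left(F,R \right)} = F \left(-3 + 2\right) = F \left(-1\right) = - F$)
$- \frac{5975}{h{\left(-297,W{\left(p \right)} \right)}} = - \frac{5975}{\left(-1\right) \left(-297\right)} = - \frac{5975}{297}$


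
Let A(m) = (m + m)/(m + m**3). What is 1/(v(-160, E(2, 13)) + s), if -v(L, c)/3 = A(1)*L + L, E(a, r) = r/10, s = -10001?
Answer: -1/9041 ≈ -0.00011061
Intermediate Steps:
A(m) = 2*m/(m + m**3) (A(m) = (2*m)/(m + m**3) = 2*m/(m + m**3))
E(a, r) = r/10 (E(a, r) = r*(1/10) = r/10)
v(L, c) = -6*L (v(L, c) = -3*((2/(1 + 1**2))*L + L) = -3*((2/(1 + 1))*L + L) = -3*((2/2)*L + L) = -3*((2*(1/2))*L + L) = -3*(1*L + L) = -3*(L + L) = -6*L)
1/(v(-160, E(2, 13)) + s) = 1/(-6*(-160) - 10001) = 1/(960 - 10001) = 1/(-9041) = -1/9041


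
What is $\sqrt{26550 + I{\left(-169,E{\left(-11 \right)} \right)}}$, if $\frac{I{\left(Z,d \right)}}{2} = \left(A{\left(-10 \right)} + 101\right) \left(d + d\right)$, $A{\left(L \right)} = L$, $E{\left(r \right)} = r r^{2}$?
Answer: $i \sqrt{457934} \approx 676.71 i$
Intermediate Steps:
$E{\left(r \right)} = r^{3}$
$I{\left(Z,d \right)} = 364 d$ ($I{\left(Z,d \right)} = 2 \left(-10 + 101\right) \left(d + d\right) = 2 \cdot 91 \cdot 2 d = 2 \cdot 182 d = 364 d$)
$\sqrt{26550 + I{\left(-169,E{\left(-11 \right)} \right)}} = \sqrt{26550 + 364 \left(-11\right)^{3}} = \sqrt{26550 + 364 \left(-1331\right)} = \sqrt{26550 - 484484} = \sqrt{-457934} = i \sqrt{457934}$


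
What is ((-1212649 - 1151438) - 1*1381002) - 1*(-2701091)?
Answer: -1043998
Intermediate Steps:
((-1212649 - 1151438) - 1*1381002) - 1*(-2701091) = (-2364087 - 1381002) + 2701091 = -3745089 + 2701091 = -1043998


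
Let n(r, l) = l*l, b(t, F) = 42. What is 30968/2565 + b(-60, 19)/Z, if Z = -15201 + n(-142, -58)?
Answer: 145018/12015 ≈ 12.070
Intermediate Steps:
n(r, l) = l**2
Z = -11837 (Z = -15201 + (-58)**2 = -15201 + 3364 = -11837)
30968/2565 + b(-60, 19)/Z = 30968/2565 + 42/(-11837) = 30968*(1/2565) + 42*(-1/11837) = 30968/2565 - 6/1691 = 145018/12015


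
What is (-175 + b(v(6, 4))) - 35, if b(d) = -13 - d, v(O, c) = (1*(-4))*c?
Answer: -207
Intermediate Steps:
v(O, c) = -4*c
(-175 + b(v(6, 4))) - 35 = (-175 + (-13 - (-4)*4)) - 35 = (-175 + (-13 - 1*(-16))) - 35 = (-175 + (-13 + 16)) - 35 = (-175 + 3) - 35 = -172 - 35 = -207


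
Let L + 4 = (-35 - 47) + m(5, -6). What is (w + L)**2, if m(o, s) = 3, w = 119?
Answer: 1296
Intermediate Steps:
L = -83 (L = -4 + ((-35 - 47) + 3) = -4 + (-82 + 3) = -4 - 79 = -83)
(w + L)**2 = (119 - 83)**2 = 36**2 = 1296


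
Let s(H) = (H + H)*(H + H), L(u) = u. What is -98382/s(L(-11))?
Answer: -49191/242 ≈ -203.27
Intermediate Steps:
s(H) = 4*H**2 (s(H) = (2*H)*(2*H) = 4*H**2)
-98382/s(L(-11)) = -98382/(4*(-11)**2) = -98382/(4*121) = -98382/484 = -98382*1/484 = -49191/242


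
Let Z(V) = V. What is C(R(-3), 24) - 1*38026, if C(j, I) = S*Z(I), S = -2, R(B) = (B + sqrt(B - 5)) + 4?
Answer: -38074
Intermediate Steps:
R(B) = 4 + B + sqrt(-5 + B) (R(B) = (B + sqrt(-5 + B)) + 4 = 4 + B + sqrt(-5 + B))
C(j, I) = -2*I
C(R(-3), 24) - 1*38026 = -2*24 - 1*38026 = -48 - 38026 = -38074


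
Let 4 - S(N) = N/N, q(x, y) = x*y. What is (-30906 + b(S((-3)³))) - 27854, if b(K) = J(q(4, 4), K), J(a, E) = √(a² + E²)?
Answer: -58760 + √265 ≈ -58744.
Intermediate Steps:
J(a, E) = √(E² + a²)
S(N) = 3 (S(N) = 4 - N/N = 4 - 1*1 = 4 - 1 = 3)
b(K) = √(256 + K²) (b(K) = √(K² + (4*4)²) = √(K² + 16²) = √(K² + 256) = √(256 + K²))
(-30906 + b(S((-3)³))) - 27854 = (-30906 + √(256 + 3²)) - 27854 = (-30906 + √(256 + 9)) - 27854 = (-30906 + √265) - 27854 = -58760 + √265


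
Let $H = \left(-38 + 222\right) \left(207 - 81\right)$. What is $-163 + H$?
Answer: $23021$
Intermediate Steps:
$H = 23184$ ($H = 184 \cdot 126 = 23184$)
$-163 + H = -163 + 23184 = 23021$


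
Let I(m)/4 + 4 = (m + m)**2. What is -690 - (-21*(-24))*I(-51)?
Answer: -20967090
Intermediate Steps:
I(m) = -16 + 16*m**2 (I(m) = -16 + 4*(m + m)**2 = -16 + 4*(2*m)**2 = -16 + 4*(4*m**2) = -16 + 16*m**2)
-690 - (-21*(-24))*I(-51) = -690 - (-21*(-24))*(-16 + 16*(-51)**2) = -690 - 504*(-16 + 16*2601) = -690 - 504*(-16 + 41616) = -690 - 504*41600 = -690 - 1*20966400 = -690 - 20966400 = -20967090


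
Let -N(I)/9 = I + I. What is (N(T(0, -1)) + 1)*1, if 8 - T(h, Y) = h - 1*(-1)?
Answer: -125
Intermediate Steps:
T(h, Y) = 7 - h (T(h, Y) = 8 - (h - 1*(-1)) = 8 - (h + 1) = 8 - (1 + h) = 8 + (-1 - h) = 7 - h)
N(I) = -18*I (N(I) = -9*(I + I) = -18*I)
(N(T(0, -1)) + 1)*1 = (-18*(7 - 1*0) + 1)*1 = (-18*(7 + 0) + 1)*1 = (-18*7 + 1)*1 = (-126 + 1)*1 = -125*1 = -125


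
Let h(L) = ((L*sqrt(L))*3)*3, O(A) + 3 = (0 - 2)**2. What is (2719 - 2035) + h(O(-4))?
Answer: 693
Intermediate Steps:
O(A) = 1 (O(A) = -3 + (0 - 2)**2 = -3 + (-2)**2 = -3 + 4 = 1)
h(L) = 9*L**(3/2) (h(L) = (L**(3/2)*3)*3 = (3*L**(3/2))*3 = 9*L**(3/2))
(2719 - 2035) + h(O(-4)) = (2719 - 2035) + 9*1**(3/2) = 684 + 9*1 = 684 + 9 = 693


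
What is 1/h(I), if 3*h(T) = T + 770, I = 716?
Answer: 3/1486 ≈ 0.0020188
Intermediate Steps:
h(T) = 770/3 + T/3 (h(T) = (T + 770)/3 = (770 + T)/3 = 770/3 + T/3)
1/h(I) = 1/(770/3 + (1/3)*716) = 1/(770/3 + 716/3) = 1/(1486/3) = 3/1486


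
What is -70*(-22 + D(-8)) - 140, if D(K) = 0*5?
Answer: 1400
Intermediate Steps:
D(K) = 0
-70*(-22 + D(-8)) - 140 = -70*(-22 + 0) - 140 = -70*(-22) - 140 = 1540 - 140 = 1400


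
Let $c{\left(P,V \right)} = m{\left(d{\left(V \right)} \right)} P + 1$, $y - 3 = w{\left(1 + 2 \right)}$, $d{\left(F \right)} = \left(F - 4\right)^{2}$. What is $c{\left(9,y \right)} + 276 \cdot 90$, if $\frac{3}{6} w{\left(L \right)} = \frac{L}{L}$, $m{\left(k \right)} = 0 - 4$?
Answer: $24805$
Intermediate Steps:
$d{\left(F \right)} = \left(-4 + F\right)^{2}$
$m{\left(k \right)} = -4$
$w{\left(L \right)} = 2$ ($w{\left(L \right)} = 2 \frac{L}{L} = 2 \cdot 1 = 2$)
$y = 5$ ($y = 3 + 2 = 5$)
$c{\left(P,V \right)} = 1 - 4 P$ ($c{\left(P,V \right)} = - 4 P + 1 = 1 - 4 P$)
$c{\left(9,y \right)} + 276 \cdot 90 = \left(1 - 36\right) + 276 \cdot 90 = \left(1 - 36\right) + 24840 = -35 + 24840 = 24805$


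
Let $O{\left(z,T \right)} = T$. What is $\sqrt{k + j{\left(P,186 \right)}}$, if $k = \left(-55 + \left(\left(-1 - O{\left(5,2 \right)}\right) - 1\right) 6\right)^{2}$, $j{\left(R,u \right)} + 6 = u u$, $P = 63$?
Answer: $\sqrt{40831} \approx 202.07$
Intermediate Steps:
$j{\left(R,u \right)} = -6 + u^{2}$ ($j{\left(R,u \right)} = -6 + u u = -6 + u^{2}$)
$k = 6241$ ($k = \left(-55 + \left(\left(-1 - 2\right) - 1\right) 6\right)^{2} = \left(-55 + \left(-3 - 1\right) 6\right)^{2} = \left(-55 - 24\right)^{2} = \left(-79\right)^{2} = 6241$)
$\sqrt{k + j{\left(P,186 \right)}} = \sqrt{6241 - \left(6 - 186^{2}\right)} = \sqrt{6241 + \left(-6 + 34596\right)} = \sqrt{6241 + 34590} = \sqrt{40831}$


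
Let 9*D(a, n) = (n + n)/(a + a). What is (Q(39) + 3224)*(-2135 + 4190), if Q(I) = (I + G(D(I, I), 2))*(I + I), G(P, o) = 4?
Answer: 13517790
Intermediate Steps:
D(a, n) = n/(9*a) (D(a, n) = ((n + n)/(a + a))/9 = ((2*n)/((2*a)))/9 = ((2*n)*(1/(2*a)))/9 = (n/a)/9 = n/(9*a))
Q(I) = 2*I*(4 + I) (Q(I) = (I + 4)*(I + I) = (4 + I)*(2*I) = 2*I*(4 + I))
(Q(39) + 3224)*(-2135 + 4190) = (2*39*(4 + 39) + 3224)*(-2135 + 4190) = (2*39*43 + 3224)*2055 = (3354 + 3224)*2055 = 6578*2055 = 13517790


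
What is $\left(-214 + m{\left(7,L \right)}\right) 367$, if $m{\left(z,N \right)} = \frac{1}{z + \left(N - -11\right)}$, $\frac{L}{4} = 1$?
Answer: $- \frac{1727469}{22} \approx -78521.0$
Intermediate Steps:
$L = 4$ ($L = 4 \cdot 1 = 4$)
$m{\left(z,N \right)} = \frac{1}{11 + N + z}$ ($m{\left(z,N \right)} = \frac{1}{z + \left(N + 11\right)} = \frac{1}{z + \left(11 + N\right)} = \frac{1}{11 + N + z}$)
$\left(-214 + m{\left(7,L \right)}\right) 367 = \left(-214 + \frac{1}{11 + 4 + 7}\right) 367 = \left(-214 + \frac{1}{22}\right) 367 = \left(- \frac{4707}{22}\right) 367 = - \frac{1727469}{22}$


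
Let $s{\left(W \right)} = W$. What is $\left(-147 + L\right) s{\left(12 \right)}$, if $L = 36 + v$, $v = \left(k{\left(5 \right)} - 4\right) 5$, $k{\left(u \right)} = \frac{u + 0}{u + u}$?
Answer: $-1542$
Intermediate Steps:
$k{\left(u \right)} = \frac{1}{2}$ ($k{\left(u \right)} = \frac{u}{2 u} = u \frac{1}{2 u} = \frac{1}{2}$)
$v = - \frac{35}{2}$ ($v = \left(\frac{1}{2} - 4\right) 5 = \left(- \frac{7}{2}\right) 5 = - \frac{35}{2} \approx -17.5$)
$L = \frac{37}{2}$ ($L = 36 - \frac{35}{2} = \frac{37}{2} \approx 18.5$)
$\left(-147 + L\right) s{\left(12 \right)} = \left(-147 + \frac{37}{2}\right) 12 = \left(- \frac{257}{2}\right) 12 = -1542$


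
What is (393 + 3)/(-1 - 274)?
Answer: -36/25 ≈ -1.4400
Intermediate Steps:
(393 + 3)/(-1 - 274) = 396/(-275) = 396*(-1/275) = -36/25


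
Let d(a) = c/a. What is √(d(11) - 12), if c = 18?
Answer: I*√1254/11 ≈ 3.2193*I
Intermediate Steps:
d(a) = 18/a
√(d(11) - 12) = √(18/11 - 12) = √(-114/11) = I*√1254/11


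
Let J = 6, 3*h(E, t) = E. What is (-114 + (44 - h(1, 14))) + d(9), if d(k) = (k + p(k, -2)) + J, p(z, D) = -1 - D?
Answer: -163/3 ≈ -54.333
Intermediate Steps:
h(E, t) = E/3
d(k) = 7 + k (d(k) = (k + (-1 - 1*(-2))) + 6 = (k + (-1 + 2)) + 6 = (k + 1) + 6 = (1 + k) + 6 = 7 + k)
(-114 + (44 - h(1, 14))) + d(9) = (-114 + (44 - 1/3)) + (7 + 9) = (-114 + (44 - 1*⅓)) + 16 = (-114 + (44 - ⅓)) + 16 = (-114 + 131/3) + 16 = -211/3 + 16 = -163/3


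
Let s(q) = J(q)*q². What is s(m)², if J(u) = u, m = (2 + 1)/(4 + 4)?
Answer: 729/262144 ≈ 0.0027809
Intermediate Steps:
m = 3/8 ≈ 0.37500
s(q) = q³ (s(q) = q*q² = q³)
s(m)² = ((3/8)³)² = (27/512)² = 729/262144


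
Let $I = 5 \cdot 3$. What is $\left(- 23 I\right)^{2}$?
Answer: $119025$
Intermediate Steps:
$I = 15$
$\left(- 23 I\right)^{2} = \left(\left(-23\right) 15\right)^{2} = \left(-345\right)^{2} = 119025$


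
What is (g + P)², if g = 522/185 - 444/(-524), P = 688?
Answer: 280984658184409/587335225 ≈ 4.7841e+5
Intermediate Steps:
g = 88917/24235 (g = 522*(1/185) - 444*(-1/524) = 522/185 + 111/131 = 88917/24235 ≈ 3.6689)
(g + P)² = (88917/24235 + 688)² = (16762597/24235)² = 280984658184409/587335225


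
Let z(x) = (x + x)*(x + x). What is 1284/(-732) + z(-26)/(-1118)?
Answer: -10945/2623 ≈ -4.1727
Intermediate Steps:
z(x) = 4*x² (z(x) = (2*x)*(2*x) = 4*x²)
1284/(-732) + z(-26)/(-1118) = 1284/(-732) + (4*(-26)²)/(-1118) = 1284*(-1/732) + (4*676)*(-1/1118) = -107/61 + 2704*(-1/1118) = -107/61 - 104/43 = -10945/2623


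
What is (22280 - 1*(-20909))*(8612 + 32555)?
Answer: 1777961563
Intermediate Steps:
(22280 - 1*(-20909))*(8612 + 32555) = (22280 + 20909)*41167 = 43189*41167 = 1777961563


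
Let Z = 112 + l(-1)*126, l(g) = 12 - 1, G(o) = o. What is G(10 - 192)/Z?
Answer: -13/107 ≈ -0.12150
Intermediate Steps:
l(g) = 11
Z = 1498 (Z = 112 + 11*126 = 112 + 1386 = 1498)
G(10 - 192)/Z = (10 - 192)/1498 = -182*1/1498 = -13/107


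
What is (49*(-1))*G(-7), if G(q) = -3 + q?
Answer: 490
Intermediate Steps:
(49*(-1))*G(-7) = (49*(-1))*(-3 - 7) = -49*(-10) = 490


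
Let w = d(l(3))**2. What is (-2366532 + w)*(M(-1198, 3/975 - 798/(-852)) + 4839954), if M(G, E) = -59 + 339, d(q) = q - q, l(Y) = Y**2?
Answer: -11454568648488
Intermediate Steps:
d(q) = 0
w = 0 (w = 0**2 = 0)
M(G, E) = 280
(-2366532 + w)*(M(-1198, 3/975 - 798/(-852)) + 4839954) = (-2366532 + 0)*(280 + 4839954) = -2366532*4840234 = -11454568648488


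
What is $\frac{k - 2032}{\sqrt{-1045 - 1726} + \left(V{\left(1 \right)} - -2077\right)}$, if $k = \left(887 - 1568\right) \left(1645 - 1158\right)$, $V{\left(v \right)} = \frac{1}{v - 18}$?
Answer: $- \frac{200286148244}{1247455683} + \frac{96433231 i \sqrt{2771}}{1247455683} \approx -160.56 + 4.0693 i$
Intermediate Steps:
$V{\left(v \right)} = \frac{1}{-18 + v}$
$k = -331647$ ($k = \left(-681\right) 487 = -331647$)
$\frac{k - 2032}{\sqrt{-1045 - 1726} + \left(V{\left(1 \right)} - -2077\right)} = \frac{-331647 - 2032}{\sqrt{-1045 - 1726} + \left(\frac{1}{-18 + 1} - -2077\right)} = - \frac{333679}{\sqrt{-2771} + \left(\frac{1}{-17} + 2077\right)} = - \frac{333679}{i \sqrt{2771} + \left(- \frac{1}{17} + 2077\right)} = - \frac{333679}{i \sqrt{2771} + \frac{35308}{17}} = - \frac{333679}{\frac{35308}{17} + i \sqrt{2771}}$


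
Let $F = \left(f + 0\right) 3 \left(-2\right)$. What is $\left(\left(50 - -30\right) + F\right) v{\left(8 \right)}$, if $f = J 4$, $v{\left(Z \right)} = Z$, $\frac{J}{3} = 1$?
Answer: $64$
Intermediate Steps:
$J = 3$ ($J = 3 \cdot 1 = 3$)
$f = 12$ ($f = 3 \cdot 4 = 12$)
$F = -72$ ($F = \left(12 + 0\right) 3 \left(-2\right) = 12 \left(-6\right) = -72$)
$\left(\left(50 - -30\right) + F\right) v{\left(8 \right)} = \left(\left(50 - -30\right) - 72\right) 8 = \left(\left(50 + 30\right) - 72\right) 8 = \left(80 - 72\right) 8 = 8 \cdot 8 = 64$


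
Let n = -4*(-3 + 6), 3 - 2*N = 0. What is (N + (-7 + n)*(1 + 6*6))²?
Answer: 1968409/4 ≈ 4.9210e+5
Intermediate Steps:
N = 3/2 (N = 3/2 - ½*0 = 3/2 + 0 = 3/2 ≈ 1.5000)
n = -12 (n = -4*3 = -12)
(N + (-7 + n)*(1 + 6*6))² = (3/2 + (-7 - 12)*(1 + 6*6))² = (3/2 - 19*(1 + 36))² = (3/2 - 19*37)² = (3/2 - 703)² = (-1403/2)² = 1968409/4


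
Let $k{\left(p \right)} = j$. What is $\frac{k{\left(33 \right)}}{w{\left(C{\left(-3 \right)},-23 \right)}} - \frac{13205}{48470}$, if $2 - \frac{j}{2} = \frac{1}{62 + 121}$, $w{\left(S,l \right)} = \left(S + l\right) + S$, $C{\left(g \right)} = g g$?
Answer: $- \frac{1898627}{1774002} \approx -1.0703$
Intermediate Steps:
$C{\left(g \right)} = g^{2}$
$w{\left(S,l \right)} = l + 2 S$
$j = \frac{730}{183}$ ($j = 4 - \frac{2}{62 + 121} = 4 - \frac{2}{183} = \frac{730}{183} \approx 3.9891$)
$k{\left(p \right)} = \frac{730}{183}$
$\frac{k{\left(33 \right)}}{w{\left(C{\left(-3 \right)},-23 \right)}} - \frac{13205}{48470} = \frac{730}{183 \left(-23 + 2 \left(-3\right)^{2}\right)} - \frac{13205}{48470} = \frac{730}{183 \left(-23 + 2 \cdot 9\right)} - \frac{2641}{9694} = \frac{730}{183 \left(-23 + 18\right)} - \frac{2641}{9694} = \frac{730}{183 \left(-5\right)} - \frac{2641}{9694} = \frac{730}{183} \left(- \frac{1}{5}\right) - \frac{2641}{9694} = - \frac{146}{183} - \frac{2641}{9694} = - \frac{1898627}{1774002}$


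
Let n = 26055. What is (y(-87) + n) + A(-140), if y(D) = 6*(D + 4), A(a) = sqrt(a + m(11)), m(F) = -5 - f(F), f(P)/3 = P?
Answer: 25557 + I*sqrt(178) ≈ 25557.0 + 13.342*I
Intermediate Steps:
f(P) = 3*P
m(F) = -5 - 3*F
A(a) = sqrt(-38 + a) (A(a) = sqrt(a + (-5 - 3*11)) = sqrt(a + (-5 - 33)) = sqrt(a - 38) = sqrt(-38 + a))
y(D) = 24 + 6*D (y(D) = 6*(4 + D) = 24 + 6*D)
(y(-87) + n) + A(-140) = ((24 + 6*(-87)) + 26055) + sqrt(-38 - 140) = ((24 - 522) + 26055) + sqrt(-178) = (-498 + 26055) + I*sqrt(178) = 25557 + I*sqrt(178)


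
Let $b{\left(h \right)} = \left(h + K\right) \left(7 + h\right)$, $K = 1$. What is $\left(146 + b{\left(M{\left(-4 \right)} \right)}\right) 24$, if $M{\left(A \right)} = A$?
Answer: $3288$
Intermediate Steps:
$b{\left(h \right)} = \left(1 + h\right) \left(7 + h\right)$ ($b{\left(h \right)} = \left(h + 1\right) \left(7 + h\right) = \left(1 + h\right) \left(7 + h\right)$)
$\left(146 + b{\left(M{\left(-4 \right)} \right)}\right) 24 = \left(146 + \left(7 + \left(-4\right)^{2} + 8 \left(-4\right)\right)\right) 24 = \left(146 + \left(7 + 16 - 32\right)\right) 24 = \left(146 - 9\right) 24 = 137 \cdot 24 = 3288$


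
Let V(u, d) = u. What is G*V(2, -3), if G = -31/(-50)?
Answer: 31/25 ≈ 1.2400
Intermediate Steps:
G = 31/50 (G = -31*(-1/50) = 31/50 ≈ 0.62000)
G*V(2, -3) = (31/50)*2 = 31/25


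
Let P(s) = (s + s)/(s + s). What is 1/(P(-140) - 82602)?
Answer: -1/82601 ≈ -1.2106e-5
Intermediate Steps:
P(s) = 1 (P(s) = (2*s)/((2*s)) = (2*s)*(1/(2*s)) = 1)
1/(P(-140) - 82602) = 1/(1 - 82602) = 1/(-82601) = -1/82601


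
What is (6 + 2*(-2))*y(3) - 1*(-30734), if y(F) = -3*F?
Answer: 30716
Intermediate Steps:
(6 + 2*(-2))*y(3) - 1*(-30734) = (6 + 2*(-2))*(-3*3) - 1*(-30734) = (6 - 4)*(-9) + 30734 = 2*(-9) + 30734 = -18 + 30734 = 30716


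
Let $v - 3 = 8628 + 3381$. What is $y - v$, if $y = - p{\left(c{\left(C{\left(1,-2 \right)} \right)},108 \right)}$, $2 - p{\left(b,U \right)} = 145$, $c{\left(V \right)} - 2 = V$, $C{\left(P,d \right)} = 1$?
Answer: $-11869$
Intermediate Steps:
$c{\left(V \right)} = 2 + V$
$p{\left(b,U \right)} = -143$ ($p{\left(b,U \right)} = 2 - 145 = -143$)
$y = 143$ ($y = \left(-1\right) \left(-143\right) = 143$)
$v = 12012$ ($v = 3 + \left(8628 + 3381\right) = 3 + 12009 = 12012$)
$y - v = 143 - 12012 = -11869$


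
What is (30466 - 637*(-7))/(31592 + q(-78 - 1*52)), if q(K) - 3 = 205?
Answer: 1397/1272 ≈ 1.0983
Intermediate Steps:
q(K) = 208 (q(K) = 3 + 205 = 208)
(30466 - 637*(-7))/(31592 + q(-78 - 1*52)) = (30466 - 637*(-7))/(31592 + 208) = (30466 + 4459)/31800 = 34925*(1/31800) = 1397/1272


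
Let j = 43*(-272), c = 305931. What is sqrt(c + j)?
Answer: sqrt(294235) ≈ 542.43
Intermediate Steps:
j = -11696
sqrt(c + j) = sqrt(305931 - 11696) = sqrt(294235)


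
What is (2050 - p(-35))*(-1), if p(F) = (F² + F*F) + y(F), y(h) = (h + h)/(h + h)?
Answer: 401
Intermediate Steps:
y(h) = 1 (y(h) = (2*h)/((2*h)) = (2*h)*(1/(2*h)) = 1)
p(F) = 1 + 2*F² (p(F) = (F² + F*F) + 1 = (F² + F²) + 1 = 2*F² + 1 = 1 + 2*F²)
(2050 - p(-35))*(-1) = (2050 - (1 + 2*(-35)²))*(-1) = (2050 - (1 + 2*1225))*(-1) = (2050 - (1 + 2450))*(-1) = (2050 - 1*2451)*(-1) = (2050 - 2451)*(-1) = -401*(-1) = 401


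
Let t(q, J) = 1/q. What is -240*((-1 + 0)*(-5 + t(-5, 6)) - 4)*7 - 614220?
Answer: -616236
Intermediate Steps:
-240*((-1 + 0)*(-5 + t(-5, 6)) - 4)*7 - 614220 = -240*((-1 + 0)*(-5 + 1/(-5)) - 4)*7 - 614220 = -240*(-(-5 - ⅕) - 4)*7 - 614220 = -240*(-1*(-26/5) - 4)*7 - 614220 = -240*(26/5 - 4)*7 - 614220 = -240*6/5*7 - 614220 = -60*24/5*7 - 614220 = -288*7 - 614220 = -2016 - 614220 = -616236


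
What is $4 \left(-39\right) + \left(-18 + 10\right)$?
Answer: $-164$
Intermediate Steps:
$4 \left(-39\right) + \left(-18 + 10\right) = -156 - 8 = -164$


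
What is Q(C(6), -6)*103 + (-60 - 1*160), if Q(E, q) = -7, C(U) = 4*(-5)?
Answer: -941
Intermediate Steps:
C(U) = -20
Q(C(6), -6)*103 + (-60 - 1*160) = -7*103 + (-60 - 1*160) = -721 + (-60 - 160) = -721 - 220 = -941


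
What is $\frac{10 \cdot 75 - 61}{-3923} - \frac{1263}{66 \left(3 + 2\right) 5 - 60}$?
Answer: $- \frac{2016753}{2079190} \approx -0.96997$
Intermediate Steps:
$\frac{10 \cdot 75 - 61}{-3923} - \frac{1263}{66 \left(3 + 2\right) 5 - 60} = \left(750 - 61\right) \left(- \frac{1}{3923}\right) - \frac{1263}{66 \cdot 5 \cdot 5 - 60} = 689 \left(- \frac{1}{3923}\right) - \frac{1263}{66 \cdot 25 - 60} = - \frac{689}{3923} - \frac{1263}{1650 - 60} = - \frac{689}{3923} - \frac{1263}{1590} = - \frac{689}{3923} - \frac{421}{530} = - \frac{2016753}{2079190}$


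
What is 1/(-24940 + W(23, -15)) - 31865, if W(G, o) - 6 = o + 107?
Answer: -791590331/24842 ≈ -31865.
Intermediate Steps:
W(G, o) = 113 + o (W(G, o) = 6 + (o + 107) = 6 + (107 + o) = 113 + o)
1/(-24940 + W(23, -15)) - 31865 = 1/(-24940 + (113 - 15)) - 31865 = 1/(-24940 + 98) - 31865 = 1/(-24842) - 31865 = -1/24842 - 31865 = -791590331/24842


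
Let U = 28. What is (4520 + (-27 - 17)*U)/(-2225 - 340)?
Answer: -1096/855 ≈ -1.2819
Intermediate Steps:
(4520 + (-27 - 17)*U)/(-2225 - 340) = (4520 + (-27 - 17)*28)/(-2225 - 340) = (4520 - 44*28)/(-2565) = (4520 - 1232)*(-1/2565) = 3288*(-1/2565) = -1096/855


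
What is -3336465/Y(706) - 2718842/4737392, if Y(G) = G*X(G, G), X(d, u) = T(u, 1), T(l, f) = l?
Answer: -2145163916299/295160839864 ≈ -7.2678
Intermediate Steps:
X(d, u) = u
Y(G) = G**2 (Y(G) = G*G = G**2)
-3336465/Y(706) - 2718842/4737392 = -3336465/(706**2) - 2718842/4737392 = -3336465/498436 - 2718842*1/4737392 = -3336465*1/498436 - 1359421/2368696 = -3336465/498436 - 1359421/2368696 = -2145163916299/295160839864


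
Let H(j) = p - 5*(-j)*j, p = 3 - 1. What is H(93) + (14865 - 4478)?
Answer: 53634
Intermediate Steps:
p = 2
H(j) = 2 + 5*j² (H(j) = 2 - 5*(-j)*j = 2 - (-5)*j² = 2 + 5*j²)
H(93) + (14865 - 4478) = (2 + 5*93²) + (14865 - 4478) = (2 + 5*8649) + 10387 = (2 + 43245) + 10387 = 43247 + 10387 = 53634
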